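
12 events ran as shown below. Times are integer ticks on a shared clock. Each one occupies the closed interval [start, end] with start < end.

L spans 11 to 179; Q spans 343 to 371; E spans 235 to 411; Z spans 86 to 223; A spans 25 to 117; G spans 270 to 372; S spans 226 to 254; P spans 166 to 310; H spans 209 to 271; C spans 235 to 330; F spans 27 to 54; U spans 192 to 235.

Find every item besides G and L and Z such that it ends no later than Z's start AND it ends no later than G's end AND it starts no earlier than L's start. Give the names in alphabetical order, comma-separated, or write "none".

F

Conditions: its end is no later than Z's start (X.end <= 86) AND its end is no later than G's end (X.end <= 372) AND its start is no earlier than L's start (X.start >= 11).
A: end 117 <= 86? ✗; end 117 <= 372? ✓; start 25 >= 11? ✓ → no.
C: end 330 <= 86? ✗; end 330 <= 372? ✓; start 235 >= 11? ✓ → no.
E: end 411 <= 86? ✗; end 411 <= 372? ✗; start 235 >= 11? ✓ → no.
F: end 54 <= 86? ✓; end 54 <= 372? ✓; start 27 >= 11? ✓ → yes.
H: end 271 <= 86? ✗; end 271 <= 372? ✓; start 209 >= 11? ✓ → no.
P: end 310 <= 86? ✗; end 310 <= 372? ✓; start 166 >= 11? ✓ → no.
Q: end 371 <= 86? ✗; end 371 <= 372? ✓; start 343 >= 11? ✓ → no.
S: end 254 <= 86? ✗; end 254 <= 372? ✓; start 226 >= 11? ✓ → no.
U: end 235 <= 86? ✗; end 235 <= 372? ✓; start 192 >= 11? ✓ → no.
Result: F.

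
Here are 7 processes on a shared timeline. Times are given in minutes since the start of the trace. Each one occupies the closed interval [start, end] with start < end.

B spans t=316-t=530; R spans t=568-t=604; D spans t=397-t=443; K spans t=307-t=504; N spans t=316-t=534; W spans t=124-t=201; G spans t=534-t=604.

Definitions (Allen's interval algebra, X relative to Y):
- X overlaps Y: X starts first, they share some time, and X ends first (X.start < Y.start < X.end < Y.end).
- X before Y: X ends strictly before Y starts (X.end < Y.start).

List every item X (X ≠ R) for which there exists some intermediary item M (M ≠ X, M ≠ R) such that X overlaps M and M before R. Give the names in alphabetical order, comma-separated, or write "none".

Target R = [t=568, t=604].
Intermediaries M with M before R: B, D, K, N, W.
Via B — items with X overlaps B: K.
Via D — items with X overlaps D: none.
Via K — items with X overlaps K: none.
Via N — items with X overlaps N: K.
Via W — items with X overlaps W: none.
Union: K.

K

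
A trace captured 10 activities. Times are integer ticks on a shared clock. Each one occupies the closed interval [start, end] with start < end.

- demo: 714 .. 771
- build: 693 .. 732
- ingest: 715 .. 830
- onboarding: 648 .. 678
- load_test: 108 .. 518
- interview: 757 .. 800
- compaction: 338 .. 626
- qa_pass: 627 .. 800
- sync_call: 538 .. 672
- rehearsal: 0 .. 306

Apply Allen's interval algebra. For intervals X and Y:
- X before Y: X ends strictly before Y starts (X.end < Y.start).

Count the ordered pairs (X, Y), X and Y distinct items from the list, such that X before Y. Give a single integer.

30

Checking all 90 ordered pairs for relation 'before'; matching pairs in alphabetical order:
(build, interview): build before interview ✓
(compaction, build): compaction before build ✓
(compaction, demo): compaction before demo ✓
(compaction, ingest): compaction before ingest ✓
(compaction, interview): compaction before interview ✓
(compaction, onboarding): compaction before onboarding ✓
(compaction, qa_pass): compaction before qa_pass ✓
(load_test, build): load_test before build ✓
(load_test, demo): load_test before demo ✓
(load_test, ingest): load_test before ingest ✓
(load_test, interview): load_test before interview ✓
(load_test, onboarding): load_test before onboarding ✓
(load_test, qa_pass): load_test before qa_pass ✓
(load_test, sync_call): load_test before sync_call ✓
(onboarding, build): onboarding before build ✓
(onboarding, demo): onboarding before demo ✓
(onboarding, ingest): onboarding before ingest ✓
(onboarding, interview): onboarding before interview ✓
(rehearsal, build): rehearsal before build ✓
(rehearsal, compaction): rehearsal before compaction ✓
(rehearsal, demo): rehearsal before demo ✓
(rehearsal, ingest): rehearsal before ingest ✓
(rehearsal, interview): rehearsal before interview ✓
(rehearsal, onboarding): rehearsal before onboarding ✓
... plus 6 further pairs not listed.
Count: 30.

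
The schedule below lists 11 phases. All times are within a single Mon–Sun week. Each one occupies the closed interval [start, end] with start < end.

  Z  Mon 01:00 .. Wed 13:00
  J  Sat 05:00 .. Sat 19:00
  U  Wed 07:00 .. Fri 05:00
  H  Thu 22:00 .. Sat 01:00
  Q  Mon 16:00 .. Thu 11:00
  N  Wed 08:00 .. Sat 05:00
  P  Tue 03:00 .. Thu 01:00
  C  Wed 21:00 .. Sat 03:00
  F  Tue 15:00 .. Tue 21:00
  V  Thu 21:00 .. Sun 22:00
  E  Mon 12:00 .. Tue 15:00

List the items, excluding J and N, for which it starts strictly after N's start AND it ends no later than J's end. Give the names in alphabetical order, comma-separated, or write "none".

C, H

Conditions: its start is strictly after N's start (X.start > Wed 08:00) AND its end is no later than J's end (X.end <= Sat 19:00).
C: start Wed 21:00 > Wed 08:00? ✓; end Sat 03:00 <= Sat 19:00? ✓ → yes.
E: start Mon 12:00 > Wed 08:00? ✗; end Tue 15:00 <= Sat 19:00? ✓ → no.
F: start Tue 15:00 > Wed 08:00? ✗; end Tue 21:00 <= Sat 19:00? ✓ → no.
H: start Thu 22:00 > Wed 08:00? ✓; end Sat 01:00 <= Sat 19:00? ✓ → yes.
P: start Tue 03:00 > Wed 08:00? ✗; end Thu 01:00 <= Sat 19:00? ✓ → no.
Q: start Mon 16:00 > Wed 08:00? ✗; end Thu 11:00 <= Sat 19:00? ✓ → no.
U: start Wed 07:00 > Wed 08:00? ✗; end Fri 05:00 <= Sat 19:00? ✓ → no.
V: start Thu 21:00 > Wed 08:00? ✓; end Sun 22:00 <= Sat 19:00? ✗ → no.
Z: start Mon 01:00 > Wed 08:00? ✗; end Wed 13:00 <= Sat 19:00? ✓ → no.
Result: C, H.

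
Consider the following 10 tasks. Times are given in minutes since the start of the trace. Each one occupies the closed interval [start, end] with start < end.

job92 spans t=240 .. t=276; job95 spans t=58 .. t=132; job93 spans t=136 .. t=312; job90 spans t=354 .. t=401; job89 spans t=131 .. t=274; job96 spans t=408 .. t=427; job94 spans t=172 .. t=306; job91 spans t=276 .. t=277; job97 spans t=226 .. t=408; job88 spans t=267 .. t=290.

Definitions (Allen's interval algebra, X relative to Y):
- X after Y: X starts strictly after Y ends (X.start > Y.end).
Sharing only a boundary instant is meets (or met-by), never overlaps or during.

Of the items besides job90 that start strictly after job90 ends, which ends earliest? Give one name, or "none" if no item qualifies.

job96

Target job90 = [t=354, t=401].
job88 [t=267, t=290] → before → excluded.
job89 [t=131, t=274] → before → excluded.
job91 [t=276, t=277] → before → excluded.
job92 [t=240, t=276] → before → excluded.
job93 [t=136, t=312] → before → excluded.
job94 [t=172, t=306] → before → excluded.
job95 [t=58, t=132] → before → excluded.
job96 [t=408, t=427] → after → candidate.
job97 [t=226, t=408] → contains → excluded.
Among candidates, earliest end is t=427 → job96.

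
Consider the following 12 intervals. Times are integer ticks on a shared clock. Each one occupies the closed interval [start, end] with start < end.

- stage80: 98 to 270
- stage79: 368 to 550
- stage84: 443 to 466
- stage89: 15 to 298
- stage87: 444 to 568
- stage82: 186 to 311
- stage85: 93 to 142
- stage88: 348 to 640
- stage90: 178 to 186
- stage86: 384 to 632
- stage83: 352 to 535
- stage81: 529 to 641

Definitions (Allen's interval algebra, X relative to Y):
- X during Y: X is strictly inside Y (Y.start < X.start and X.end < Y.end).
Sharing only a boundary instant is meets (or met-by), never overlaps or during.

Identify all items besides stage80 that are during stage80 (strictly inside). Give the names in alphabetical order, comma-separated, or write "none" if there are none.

Target stage80 = [98, 270].
stage79 [368, 550] → after → no.
stage81 [529, 641] → after → no.
stage82 [186, 311] → overlapped-by → no.
stage83 [352, 535] → after → no.
stage84 [443, 466] → after → no.
stage85 [93, 142] → overlaps → no.
stage86 [384, 632] → after → no.
stage87 [444, 568] → after → no.
stage88 [348, 640] → after → no.
stage89 [15, 298] → contains → no.
stage90 [178, 186] → during → yes.
Result: stage90.

stage90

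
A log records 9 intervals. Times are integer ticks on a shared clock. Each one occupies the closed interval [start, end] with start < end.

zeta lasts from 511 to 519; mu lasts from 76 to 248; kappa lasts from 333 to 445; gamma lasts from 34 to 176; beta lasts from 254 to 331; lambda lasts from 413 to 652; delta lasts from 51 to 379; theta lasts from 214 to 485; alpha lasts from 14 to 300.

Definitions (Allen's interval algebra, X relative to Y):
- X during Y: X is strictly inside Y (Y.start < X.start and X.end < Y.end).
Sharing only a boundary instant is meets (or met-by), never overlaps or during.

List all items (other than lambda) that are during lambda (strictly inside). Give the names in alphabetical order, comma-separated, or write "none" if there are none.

Target lambda = [413, 652].
alpha [14, 300] → before → no.
beta [254, 331] → before → no.
delta [51, 379] → before → no.
gamma [34, 176] → before → no.
kappa [333, 445] → overlaps → no.
mu [76, 248] → before → no.
theta [214, 485] → overlaps → no.
zeta [511, 519] → during → yes.
Result: zeta.

zeta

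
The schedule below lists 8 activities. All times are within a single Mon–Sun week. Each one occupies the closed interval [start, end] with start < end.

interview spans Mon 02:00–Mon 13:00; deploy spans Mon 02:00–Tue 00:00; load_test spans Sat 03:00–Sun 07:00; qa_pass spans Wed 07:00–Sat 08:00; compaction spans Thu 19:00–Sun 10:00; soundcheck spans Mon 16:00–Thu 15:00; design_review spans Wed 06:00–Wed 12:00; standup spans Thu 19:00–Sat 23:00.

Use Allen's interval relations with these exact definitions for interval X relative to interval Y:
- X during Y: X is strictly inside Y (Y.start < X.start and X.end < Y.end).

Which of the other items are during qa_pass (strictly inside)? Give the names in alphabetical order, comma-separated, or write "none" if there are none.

none

Target qa_pass = [Wed 07:00, Sat 08:00].
compaction [Thu 19:00, Sun 10:00] → overlapped-by → no.
deploy [Mon 02:00, Tue 00:00] → before → no.
design_review [Wed 06:00, Wed 12:00] → overlaps → no.
interview [Mon 02:00, Mon 13:00] → before → no.
load_test [Sat 03:00, Sun 07:00] → overlapped-by → no.
soundcheck [Mon 16:00, Thu 15:00] → overlaps → no.
standup [Thu 19:00, Sat 23:00] → overlapped-by → no.
Result: none.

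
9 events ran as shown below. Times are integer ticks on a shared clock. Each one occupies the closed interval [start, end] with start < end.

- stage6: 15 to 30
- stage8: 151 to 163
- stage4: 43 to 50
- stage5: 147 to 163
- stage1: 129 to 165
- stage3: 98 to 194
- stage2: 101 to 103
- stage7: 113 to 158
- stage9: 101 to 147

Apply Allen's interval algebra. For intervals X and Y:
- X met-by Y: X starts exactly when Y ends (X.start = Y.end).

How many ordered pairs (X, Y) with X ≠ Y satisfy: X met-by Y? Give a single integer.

1

Checking all 72 ordered pairs for relation 'met-by'; matching pairs in alphabetical order:
(stage5, stage9): stage5 met-by stage9 ✓
Count: 1.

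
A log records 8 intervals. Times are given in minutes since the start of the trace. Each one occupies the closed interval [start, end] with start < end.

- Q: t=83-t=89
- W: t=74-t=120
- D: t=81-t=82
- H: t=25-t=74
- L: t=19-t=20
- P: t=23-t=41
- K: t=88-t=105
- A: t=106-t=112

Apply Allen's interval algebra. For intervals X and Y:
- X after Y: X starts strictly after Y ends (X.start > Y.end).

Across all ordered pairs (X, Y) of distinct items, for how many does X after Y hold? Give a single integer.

Checking all 56 ordered pairs for relation 'after'; matching pairs in alphabetical order:
(A, D): A after D ✓
(A, H): A after H ✓
(A, K): A after K ✓
(A, L): A after L ✓
(A, P): A after P ✓
(A, Q): A after Q ✓
(D, H): D after H ✓
(D, L): D after L ✓
(D, P): D after P ✓
(H, L): H after L ✓
(K, D): K after D ✓
(K, H): K after H ✓
(K, L): K after L ✓
(K, P): K after P ✓
(P, L): P after L ✓
(Q, D): Q after D ✓
(Q, H): Q after H ✓
(Q, L): Q after L ✓
(Q, P): Q after P ✓
(W, L): W after L ✓
(W, P): W after P ✓
Count: 21.

21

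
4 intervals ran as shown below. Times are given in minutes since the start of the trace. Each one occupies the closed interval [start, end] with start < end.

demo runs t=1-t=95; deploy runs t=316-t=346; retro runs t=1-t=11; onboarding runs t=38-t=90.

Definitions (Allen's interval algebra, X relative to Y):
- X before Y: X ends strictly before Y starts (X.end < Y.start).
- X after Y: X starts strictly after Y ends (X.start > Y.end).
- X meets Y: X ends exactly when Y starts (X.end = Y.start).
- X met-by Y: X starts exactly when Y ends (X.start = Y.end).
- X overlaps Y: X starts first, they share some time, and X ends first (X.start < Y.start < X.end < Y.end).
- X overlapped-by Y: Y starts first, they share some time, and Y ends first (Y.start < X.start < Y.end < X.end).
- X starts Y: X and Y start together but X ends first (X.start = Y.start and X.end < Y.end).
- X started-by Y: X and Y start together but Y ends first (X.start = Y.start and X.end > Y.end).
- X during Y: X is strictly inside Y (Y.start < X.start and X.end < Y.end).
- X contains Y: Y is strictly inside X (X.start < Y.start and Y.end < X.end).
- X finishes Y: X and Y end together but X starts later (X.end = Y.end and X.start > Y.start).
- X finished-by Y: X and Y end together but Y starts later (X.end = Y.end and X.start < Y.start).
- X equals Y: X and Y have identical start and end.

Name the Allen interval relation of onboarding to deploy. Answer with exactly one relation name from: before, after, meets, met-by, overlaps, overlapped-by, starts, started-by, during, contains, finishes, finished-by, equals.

before

onboarding = [t=38, t=90]; deploy = [t=316, t=346].
Compare endpoints: onboarding.start < deploy.start, onboarding.start < deploy.end, onboarding.end < deploy.start, onboarding.end < deploy.end.
That pattern is 'before'.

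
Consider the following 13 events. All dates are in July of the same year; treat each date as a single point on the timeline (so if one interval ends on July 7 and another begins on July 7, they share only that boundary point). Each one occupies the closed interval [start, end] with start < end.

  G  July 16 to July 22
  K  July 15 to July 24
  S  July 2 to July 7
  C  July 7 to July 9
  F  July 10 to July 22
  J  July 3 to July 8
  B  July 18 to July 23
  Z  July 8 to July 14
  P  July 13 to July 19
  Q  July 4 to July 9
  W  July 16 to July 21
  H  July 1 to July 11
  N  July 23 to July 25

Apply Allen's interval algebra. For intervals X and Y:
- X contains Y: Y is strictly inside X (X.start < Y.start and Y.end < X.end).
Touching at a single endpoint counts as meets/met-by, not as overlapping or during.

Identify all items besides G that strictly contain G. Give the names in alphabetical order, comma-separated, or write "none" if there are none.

K

Target G = [July 16, July 22].
B [July 18, July 23] → overlapped-by → no.
C [July 7, July 9] → before → no.
F [July 10, July 22] → finished-by → no.
H [July 1, July 11] → before → no.
J [July 3, July 8] → before → no.
K [July 15, July 24] → contains → yes.
N [July 23, July 25] → after → no.
P [July 13, July 19] → overlaps → no.
Q [July 4, July 9] → before → no.
S [July 2, July 7] → before → no.
W [July 16, July 21] → starts → no.
Z [July 8, July 14] → before → no.
Result: K.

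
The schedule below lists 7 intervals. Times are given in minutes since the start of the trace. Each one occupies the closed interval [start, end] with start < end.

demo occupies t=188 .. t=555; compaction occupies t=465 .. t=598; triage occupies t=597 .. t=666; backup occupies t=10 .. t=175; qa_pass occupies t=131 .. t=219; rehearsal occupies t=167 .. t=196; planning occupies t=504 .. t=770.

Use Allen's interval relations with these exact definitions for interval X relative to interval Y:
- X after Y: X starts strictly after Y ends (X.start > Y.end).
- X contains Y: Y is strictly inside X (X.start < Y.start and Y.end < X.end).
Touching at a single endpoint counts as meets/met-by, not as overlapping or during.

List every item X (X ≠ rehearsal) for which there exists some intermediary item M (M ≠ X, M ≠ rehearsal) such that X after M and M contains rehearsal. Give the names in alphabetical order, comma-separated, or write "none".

Target rehearsal = [t=167, t=196].
Intermediaries M with M contains rehearsal: qa_pass.
Via qa_pass — items with X after qa_pass: compaction, planning, triage.
Union: compaction, planning, triage.

compaction, planning, triage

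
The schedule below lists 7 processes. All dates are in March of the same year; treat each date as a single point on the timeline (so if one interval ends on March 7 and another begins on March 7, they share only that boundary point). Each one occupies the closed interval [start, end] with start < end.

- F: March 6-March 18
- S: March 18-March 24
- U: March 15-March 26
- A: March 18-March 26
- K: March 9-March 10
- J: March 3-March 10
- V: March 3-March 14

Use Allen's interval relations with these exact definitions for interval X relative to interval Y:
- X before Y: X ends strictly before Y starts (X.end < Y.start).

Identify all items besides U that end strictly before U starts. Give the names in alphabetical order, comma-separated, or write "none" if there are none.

Target U = [March 15, March 26].
A [March 18, March 26] → finishes → no.
F [March 6, March 18] → overlaps → no.
J [March 3, March 10] → before → yes.
K [March 9, March 10] → before → yes.
S [March 18, March 24] → during → no.
V [March 3, March 14] → before → yes.
Result: J, K, V.

J, K, V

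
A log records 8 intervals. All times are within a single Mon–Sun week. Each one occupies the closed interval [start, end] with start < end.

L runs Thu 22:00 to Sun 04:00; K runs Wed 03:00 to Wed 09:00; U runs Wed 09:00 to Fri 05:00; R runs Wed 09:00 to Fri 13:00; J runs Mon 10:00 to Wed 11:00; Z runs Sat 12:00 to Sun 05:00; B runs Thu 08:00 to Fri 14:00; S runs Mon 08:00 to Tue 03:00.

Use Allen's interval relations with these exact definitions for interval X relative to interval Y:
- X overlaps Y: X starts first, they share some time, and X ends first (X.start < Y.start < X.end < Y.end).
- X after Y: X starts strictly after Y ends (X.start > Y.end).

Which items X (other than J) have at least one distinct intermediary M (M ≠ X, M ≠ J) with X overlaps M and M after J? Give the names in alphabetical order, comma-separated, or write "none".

Target J = [Mon 10:00, Wed 11:00].
Intermediaries M with M after J: B, L, Z.
Via B — items with X overlaps B: R, U.
Via L — items with X overlaps L: B, R, U.
Via Z — items with X overlaps Z: L.
Union: B, L, R, U.

B, L, R, U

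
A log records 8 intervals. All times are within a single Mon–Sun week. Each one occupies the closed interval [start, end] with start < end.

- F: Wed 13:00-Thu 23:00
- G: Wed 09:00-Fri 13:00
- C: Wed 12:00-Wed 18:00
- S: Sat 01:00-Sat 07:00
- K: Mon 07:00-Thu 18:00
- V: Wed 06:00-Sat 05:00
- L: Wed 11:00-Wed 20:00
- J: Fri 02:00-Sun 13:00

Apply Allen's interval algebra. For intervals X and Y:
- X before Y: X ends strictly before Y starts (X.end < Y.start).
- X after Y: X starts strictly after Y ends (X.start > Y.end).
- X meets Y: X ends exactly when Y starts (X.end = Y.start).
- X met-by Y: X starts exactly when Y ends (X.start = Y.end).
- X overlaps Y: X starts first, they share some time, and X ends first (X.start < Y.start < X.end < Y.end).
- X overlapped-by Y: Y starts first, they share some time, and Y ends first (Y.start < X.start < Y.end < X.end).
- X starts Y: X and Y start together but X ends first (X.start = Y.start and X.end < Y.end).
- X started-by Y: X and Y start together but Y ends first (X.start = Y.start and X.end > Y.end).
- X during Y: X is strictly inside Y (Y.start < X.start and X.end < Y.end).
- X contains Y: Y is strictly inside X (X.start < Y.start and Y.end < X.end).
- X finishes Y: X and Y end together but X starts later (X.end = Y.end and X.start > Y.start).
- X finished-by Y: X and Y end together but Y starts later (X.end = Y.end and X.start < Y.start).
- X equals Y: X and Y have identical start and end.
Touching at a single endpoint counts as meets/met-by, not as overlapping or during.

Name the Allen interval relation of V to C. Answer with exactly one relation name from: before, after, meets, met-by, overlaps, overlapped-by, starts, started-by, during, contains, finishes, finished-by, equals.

V = [Wed 06:00, Sat 05:00]; C = [Wed 12:00, Wed 18:00].
Compare endpoints: V.start < C.start, V.start < C.end, V.end > C.start, V.end > C.end.
That pattern is 'contains'.

contains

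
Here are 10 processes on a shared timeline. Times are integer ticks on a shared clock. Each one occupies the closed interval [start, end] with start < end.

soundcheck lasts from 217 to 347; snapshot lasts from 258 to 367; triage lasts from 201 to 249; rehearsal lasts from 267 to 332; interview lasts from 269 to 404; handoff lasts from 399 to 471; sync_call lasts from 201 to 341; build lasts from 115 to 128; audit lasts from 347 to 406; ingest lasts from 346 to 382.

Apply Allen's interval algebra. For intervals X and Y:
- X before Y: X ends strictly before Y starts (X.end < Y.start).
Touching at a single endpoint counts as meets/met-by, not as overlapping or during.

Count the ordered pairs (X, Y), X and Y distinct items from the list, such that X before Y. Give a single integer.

Checking all 90 ordered pairs for relation 'before'; matching pairs in alphabetical order:
(build, audit): build before audit ✓
(build, handoff): build before handoff ✓
(build, ingest): build before ingest ✓
(build, interview): build before interview ✓
(build, rehearsal): build before rehearsal ✓
(build, snapshot): build before snapshot ✓
(build, soundcheck): build before soundcheck ✓
(build, sync_call): build before sync_call ✓
(build, triage): build before triage ✓
(ingest, handoff): ingest before handoff ✓
(rehearsal, audit): rehearsal before audit ✓
(rehearsal, handoff): rehearsal before handoff ✓
(rehearsal, ingest): rehearsal before ingest ✓
(snapshot, handoff): snapshot before handoff ✓
(soundcheck, handoff): soundcheck before handoff ✓
(sync_call, audit): sync_call before audit ✓
(sync_call, handoff): sync_call before handoff ✓
(sync_call, ingest): sync_call before ingest ✓
(triage, audit): triage before audit ✓
(triage, handoff): triage before handoff ✓
(triage, ingest): triage before ingest ✓
(triage, interview): triage before interview ✓
(triage, rehearsal): triage before rehearsal ✓
(triage, snapshot): triage before snapshot ✓
Count: 24.

24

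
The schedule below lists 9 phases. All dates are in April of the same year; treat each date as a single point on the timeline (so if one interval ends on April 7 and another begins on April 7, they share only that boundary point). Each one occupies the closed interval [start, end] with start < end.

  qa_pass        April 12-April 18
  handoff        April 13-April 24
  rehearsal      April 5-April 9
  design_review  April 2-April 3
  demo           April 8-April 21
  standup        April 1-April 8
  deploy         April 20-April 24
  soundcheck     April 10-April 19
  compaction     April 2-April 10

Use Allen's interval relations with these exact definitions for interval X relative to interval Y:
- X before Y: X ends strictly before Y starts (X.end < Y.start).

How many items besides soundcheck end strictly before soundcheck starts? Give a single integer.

Target soundcheck = [April 10, April 19].
compaction [April 2, April 10] → meets → no.
demo [April 8, April 21] → contains → no.
deploy [April 20, April 24] → after → no.
design_review [April 2, April 3] → before → counts.
handoff [April 13, April 24] → overlapped-by → no.
qa_pass [April 12, April 18] → during → no.
rehearsal [April 5, April 9] → before → counts.
standup [April 1, April 8] → before → counts.
Total: 3.

3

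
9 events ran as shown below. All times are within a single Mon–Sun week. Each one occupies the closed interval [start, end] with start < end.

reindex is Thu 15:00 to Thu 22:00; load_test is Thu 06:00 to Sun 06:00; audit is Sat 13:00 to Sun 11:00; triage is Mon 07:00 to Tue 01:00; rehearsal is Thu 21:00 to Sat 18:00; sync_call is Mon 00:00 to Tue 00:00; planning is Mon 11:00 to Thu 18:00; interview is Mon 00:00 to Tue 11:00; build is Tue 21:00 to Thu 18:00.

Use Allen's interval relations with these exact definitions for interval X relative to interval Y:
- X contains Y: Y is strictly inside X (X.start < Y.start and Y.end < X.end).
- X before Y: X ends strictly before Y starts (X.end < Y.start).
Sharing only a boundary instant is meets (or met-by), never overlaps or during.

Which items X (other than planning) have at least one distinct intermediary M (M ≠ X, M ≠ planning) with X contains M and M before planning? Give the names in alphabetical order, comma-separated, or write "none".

none

Target planning = [Mon 11:00, Thu 18:00].
Intermediaries M with M before planning: none.
Union: none.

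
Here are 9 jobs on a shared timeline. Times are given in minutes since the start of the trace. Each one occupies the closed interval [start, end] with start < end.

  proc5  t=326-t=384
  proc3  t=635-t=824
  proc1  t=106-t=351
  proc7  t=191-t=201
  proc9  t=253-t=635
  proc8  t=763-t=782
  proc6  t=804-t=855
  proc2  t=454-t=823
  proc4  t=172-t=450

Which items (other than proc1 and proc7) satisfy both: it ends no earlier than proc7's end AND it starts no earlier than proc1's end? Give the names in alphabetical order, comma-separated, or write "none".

proc2, proc3, proc6, proc8

Conditions: its end is no earlier than proc7's end (X.end >= t=201) AND its start is no earlier than proc1's end (X.start >= t=351).
proc2: end t=823 >= t=201? ✓; start t=454 >= t=351? ✓ → yes.
proc3: end t=824 >= t=201? ✓; start t=635 >= t=351? ✓ → yes.
proc4: end t=450 >= t=201? ✓; start t=172 >= t=351? ✗ → no.
proc5: end t=384 >= t=201? ✓; start t=326 >= t=351? ✗ → no.
proc6: end t=855 >= t=201? ✓; start t=804 >= t=351? ✓ → yes.
proc8: end t=782 >= t=201? ✓; start t=763 >= t=351? ✓ → yes.
proc9: end t=635 >= t=201? ✓; start t=253 >= t=351? ✗ → no.
Result: proc2, proc3, proc6, proc8.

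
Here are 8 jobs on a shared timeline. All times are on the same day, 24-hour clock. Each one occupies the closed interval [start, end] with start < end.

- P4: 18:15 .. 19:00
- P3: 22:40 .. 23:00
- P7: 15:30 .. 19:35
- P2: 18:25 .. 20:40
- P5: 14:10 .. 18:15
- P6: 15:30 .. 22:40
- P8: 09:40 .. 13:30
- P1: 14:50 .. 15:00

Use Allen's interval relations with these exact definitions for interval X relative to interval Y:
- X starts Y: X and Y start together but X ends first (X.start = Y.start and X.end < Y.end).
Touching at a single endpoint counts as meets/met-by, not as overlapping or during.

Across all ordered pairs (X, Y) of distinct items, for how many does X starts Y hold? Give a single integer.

1

Checking all 56 ordered pairs for relation 'starts'; matching pairs in alphabetical order:
(P7, P6): P7 starts P6 ✓
Count: 1.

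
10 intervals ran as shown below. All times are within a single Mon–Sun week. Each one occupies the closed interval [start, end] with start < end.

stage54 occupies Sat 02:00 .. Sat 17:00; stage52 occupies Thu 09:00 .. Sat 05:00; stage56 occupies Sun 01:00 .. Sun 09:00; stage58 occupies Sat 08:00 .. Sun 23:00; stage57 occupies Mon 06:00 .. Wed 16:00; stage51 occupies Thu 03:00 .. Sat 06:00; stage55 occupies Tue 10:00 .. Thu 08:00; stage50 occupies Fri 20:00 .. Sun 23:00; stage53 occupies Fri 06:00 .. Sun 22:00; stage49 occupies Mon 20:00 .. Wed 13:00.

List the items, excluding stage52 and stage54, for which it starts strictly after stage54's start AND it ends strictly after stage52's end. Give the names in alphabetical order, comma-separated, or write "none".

stage56, stage58

Conditions: its start is strictly after stage54's start (X.start > Sat 02:00) AND its end is strictly after stage52's end (X.end > Sat 05:00).
stage49: start Mon 20:00 > Sat 02:00? ✗; end Wed 13:00 > Sat 05:00? ✗ → no.
stage50: start Fri 20:00 > Sat 02:00? ✗; end Sun 23:00 > Sat 05:00? ✓ → no.
stage51: start Thu 03:00 > Sat 02:00? ✗; end Sat 06:00 > Sat 05:00? ✓ → no.
stage53: start Fri 06:00 > Sat 02:00? ✗; end Sun 22:00 > Sat 05:00? ✓ → no.
stage55: start Tue 10:00 > Sat 02:00? ✗; end Thu 08:00 > Sat 05:00? ✗ → no.
stage56: start Sun 01:00 > Sat 02:00? ✓; end Sun 09:00 > Sat 05:00? ✓ → yes.
stage57: start Mon 06:00 > Sat 02:00? ✗; end Wed 16:00 > Sat 05:00? ✗ → no.
stage58: start Sat 08:00 > Sat 02:00? ✓; end Sun 23:00 > Sat 05:00? ✓ → yes.
Result: stage56, stage58.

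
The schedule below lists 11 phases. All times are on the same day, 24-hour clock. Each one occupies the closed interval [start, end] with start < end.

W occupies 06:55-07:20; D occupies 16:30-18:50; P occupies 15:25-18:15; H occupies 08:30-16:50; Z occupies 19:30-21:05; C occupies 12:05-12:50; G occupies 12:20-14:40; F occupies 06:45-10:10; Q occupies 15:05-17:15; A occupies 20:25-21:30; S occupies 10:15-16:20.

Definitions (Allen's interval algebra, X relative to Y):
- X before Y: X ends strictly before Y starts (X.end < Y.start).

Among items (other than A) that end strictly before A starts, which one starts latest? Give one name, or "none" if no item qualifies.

Target A = [20:25, 21:30].
C [12:05, 12:50] → before → candidate.
D [16:30, 18:50] → before → candidate.
F [06:45, 10:10] → before → candidate.
G [12:20, 14:40] → before → candidate.
H [08:30, 16:50] → before → candidate.
P [15:25, 18:15] → before → candidate.
Q [15:05, 17:15] → before → candidate.
S [10:15, 16:20] → before → candidate.
W [06:55, 07:20] → before → candidate.
Z [19:30, 21:05] → overlaps → excluded.
Among candidates, latest start is 16:30 → D.

D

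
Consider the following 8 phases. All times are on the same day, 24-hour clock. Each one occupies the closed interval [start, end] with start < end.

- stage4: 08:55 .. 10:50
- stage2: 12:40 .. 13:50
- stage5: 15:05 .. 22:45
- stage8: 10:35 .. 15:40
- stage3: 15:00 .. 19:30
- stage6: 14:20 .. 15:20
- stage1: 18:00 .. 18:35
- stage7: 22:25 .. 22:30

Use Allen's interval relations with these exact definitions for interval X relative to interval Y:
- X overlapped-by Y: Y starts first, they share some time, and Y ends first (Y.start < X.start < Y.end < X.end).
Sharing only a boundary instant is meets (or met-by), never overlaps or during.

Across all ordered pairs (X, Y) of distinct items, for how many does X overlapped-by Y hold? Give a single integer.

6

Checking all 56 ordered pairs for relation 'overlapped-by'; matching pairs in alphabetical order:
(stage3, stage6): stage3 overlapped-by stage6 ✓
(stage3, stage8): stage3 overlapped-by stage8 ✓
(stage5, stage3): stage5 overlapped-by stage3 ✓
(stage5, stage6): stage5 overlapped-by stage6 ✓
(stage5, stage8): stage5 overlapped-by stage8 ✓
(stage8, stage4): stage8 overlapped-by stage4 ✓
Count: 6.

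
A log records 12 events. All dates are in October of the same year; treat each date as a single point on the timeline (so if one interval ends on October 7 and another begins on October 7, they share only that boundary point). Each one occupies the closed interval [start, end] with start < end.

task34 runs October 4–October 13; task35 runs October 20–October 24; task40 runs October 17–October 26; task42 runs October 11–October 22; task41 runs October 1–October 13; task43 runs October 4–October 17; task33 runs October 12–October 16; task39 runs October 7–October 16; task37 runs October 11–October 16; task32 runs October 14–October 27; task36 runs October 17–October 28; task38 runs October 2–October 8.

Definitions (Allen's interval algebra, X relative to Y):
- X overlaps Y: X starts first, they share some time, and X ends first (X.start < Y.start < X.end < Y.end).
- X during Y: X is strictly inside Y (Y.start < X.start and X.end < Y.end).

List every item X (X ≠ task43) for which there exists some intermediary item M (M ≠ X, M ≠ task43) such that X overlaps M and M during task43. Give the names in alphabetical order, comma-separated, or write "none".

Target task43 = [October 4, October 17].
Intermediaries M with M during task43: task33, task37, task39.
Via task33 — items with X overlaps task33: task34, task41.
Via task37 — items with X overlaps task37: task34, task41.
Via task39 — items with X overlaps task39: task34, task38, task41.
Union: task34, task38, task41.

task34, task38, task41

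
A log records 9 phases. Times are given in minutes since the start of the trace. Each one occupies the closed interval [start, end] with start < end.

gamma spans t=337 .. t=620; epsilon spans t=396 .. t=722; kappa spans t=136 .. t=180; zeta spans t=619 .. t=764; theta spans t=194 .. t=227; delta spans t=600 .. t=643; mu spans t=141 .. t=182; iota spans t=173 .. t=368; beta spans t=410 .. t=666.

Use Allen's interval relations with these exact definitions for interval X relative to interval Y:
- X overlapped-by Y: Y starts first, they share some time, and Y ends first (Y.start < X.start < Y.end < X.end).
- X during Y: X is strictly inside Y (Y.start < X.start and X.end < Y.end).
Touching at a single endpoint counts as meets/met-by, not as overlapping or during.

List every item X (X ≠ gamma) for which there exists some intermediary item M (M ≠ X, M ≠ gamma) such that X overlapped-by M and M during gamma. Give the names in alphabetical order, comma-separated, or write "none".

none

Target gamma = [t=337, t=620].
Intermediaries M with M during gamma: none.
Union: none.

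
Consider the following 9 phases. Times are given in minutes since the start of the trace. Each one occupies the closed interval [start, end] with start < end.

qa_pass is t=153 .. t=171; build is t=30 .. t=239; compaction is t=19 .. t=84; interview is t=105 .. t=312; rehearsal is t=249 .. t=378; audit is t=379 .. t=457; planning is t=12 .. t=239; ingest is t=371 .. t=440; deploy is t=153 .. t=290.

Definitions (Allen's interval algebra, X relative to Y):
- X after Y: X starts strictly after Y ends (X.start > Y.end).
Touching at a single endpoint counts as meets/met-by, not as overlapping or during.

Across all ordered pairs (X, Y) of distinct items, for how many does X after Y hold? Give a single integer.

Checking all 72 ordered pairs for relation 'after'; matching pairs in alphabetical order:
(audit, build): audit after build ✓
(audit, compaction): audit after compaction ✓
(audit, deploy): audit after deploy ✓
(audit, interview): audit after interview ✓
(audit, planning): audit after planning ✓
(audit, qa_pass): audit after qa_pass ✓
(audit, rehearsal): audit after rehearsal ✓
(deploy, compaction): deploy after compaction ✓
(ingest, build): ingest after build ✓
(ingest, compaction): ingest after compaction ✓
(ingest, deploy): ingest after deploy ✓
(ingest, interview): ingest after interview ✓
(ingest, planning): ingest after planning ✓
(ingest, qa_pass): ingest after qa_pass ✓
(interview, compaction): interview after compaction ✓
(qa_pass, compaction): qa_pass after compaction ✓
(rehearsal, build): rehearsal after build ✓
(rehearsal, compaction): rehearsal after compaction ✓
(rehearsal, planning): rehearsal after planning ✓
(rehearsal, qa_pass): rehearsal after qa_pass ✓
Count: 20.

20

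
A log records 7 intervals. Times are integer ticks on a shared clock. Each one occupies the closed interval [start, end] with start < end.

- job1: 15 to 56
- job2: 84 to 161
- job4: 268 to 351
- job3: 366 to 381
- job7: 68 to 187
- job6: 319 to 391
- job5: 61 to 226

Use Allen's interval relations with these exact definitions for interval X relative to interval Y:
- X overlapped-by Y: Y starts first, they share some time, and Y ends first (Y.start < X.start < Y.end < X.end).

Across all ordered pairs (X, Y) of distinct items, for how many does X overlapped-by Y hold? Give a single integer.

1

Checking all 42 ordered pairs for relation 'overlapped-by'; matching pairs in alphabetical order:
(job6, job4): job6 overlapped-by job4 ✓
Count: 1.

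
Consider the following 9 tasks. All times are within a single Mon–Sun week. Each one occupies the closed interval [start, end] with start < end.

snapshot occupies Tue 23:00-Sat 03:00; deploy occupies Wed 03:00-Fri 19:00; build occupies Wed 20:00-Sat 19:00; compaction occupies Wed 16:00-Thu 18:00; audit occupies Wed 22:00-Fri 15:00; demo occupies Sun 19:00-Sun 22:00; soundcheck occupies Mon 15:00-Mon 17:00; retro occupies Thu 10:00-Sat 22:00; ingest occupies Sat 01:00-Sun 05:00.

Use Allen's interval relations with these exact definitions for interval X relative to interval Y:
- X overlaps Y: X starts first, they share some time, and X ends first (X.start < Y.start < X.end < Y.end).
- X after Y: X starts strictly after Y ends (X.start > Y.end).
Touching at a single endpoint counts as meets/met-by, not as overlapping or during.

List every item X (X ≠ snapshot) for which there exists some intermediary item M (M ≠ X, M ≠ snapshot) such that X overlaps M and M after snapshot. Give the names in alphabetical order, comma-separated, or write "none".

Target snapshot = [Tue 23:00, Sat 03:00].
Intermediaries M with M after snapshot: demo.
Via demo — items with X overlaps demo: none.
Union: none.

none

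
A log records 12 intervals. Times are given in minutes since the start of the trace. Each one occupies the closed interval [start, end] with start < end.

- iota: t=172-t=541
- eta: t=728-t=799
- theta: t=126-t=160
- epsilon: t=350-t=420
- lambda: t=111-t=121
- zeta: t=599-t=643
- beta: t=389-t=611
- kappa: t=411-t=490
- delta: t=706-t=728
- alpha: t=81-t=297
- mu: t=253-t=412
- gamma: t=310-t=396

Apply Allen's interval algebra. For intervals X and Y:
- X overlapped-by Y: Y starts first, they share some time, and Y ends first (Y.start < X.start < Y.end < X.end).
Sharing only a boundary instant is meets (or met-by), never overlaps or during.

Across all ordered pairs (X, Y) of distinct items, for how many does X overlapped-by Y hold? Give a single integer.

11

Checking all 132 ordered pairs for relation 'overlapped-by'; matching pairs in alphabetical order:
(beta, epsilon): beta overlapped-by epsilon ✓
(beta, gamma): beta overlapped-by gamma ✓
(beta, iota): beta overlapped-by iota ✓
(beta, mu): beta overlapped-by mu ✓
(epsilon, gamma): epsilon overlapped-by gamma ✓
(epsilon, mu): epsilon overlapped-by mu ✓
(iota, alpha): iota overlapped-by alpha ✓
(kappa, epsilon): kappa overlapped-by epsilon ✓
(kappa, mu): kappa overlapped-by mu ✓
(mu, alpha): mu overlapped-by alpha ✓
(zeta, beta): zeta overlapped-by beta ✓
Count: 11.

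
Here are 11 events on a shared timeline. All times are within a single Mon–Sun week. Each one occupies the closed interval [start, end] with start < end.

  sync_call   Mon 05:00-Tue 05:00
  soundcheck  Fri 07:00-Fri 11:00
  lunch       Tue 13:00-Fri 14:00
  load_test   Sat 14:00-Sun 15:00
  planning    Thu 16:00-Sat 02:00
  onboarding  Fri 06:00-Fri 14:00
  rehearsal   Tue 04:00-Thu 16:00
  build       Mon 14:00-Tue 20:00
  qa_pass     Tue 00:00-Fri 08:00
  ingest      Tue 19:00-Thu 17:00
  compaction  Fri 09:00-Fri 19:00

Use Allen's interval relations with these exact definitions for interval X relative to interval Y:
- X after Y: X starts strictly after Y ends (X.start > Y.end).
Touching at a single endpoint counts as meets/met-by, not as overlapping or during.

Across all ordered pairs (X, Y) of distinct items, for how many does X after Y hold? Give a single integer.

27

Checking all 110 ordered pairs for relation 'after'; matching pairs in alphabetical order:
(compaction, build): compaction after build ✓
(compaction, ingest): compaction after ingest ✓
(compaction, qa_pass): compaction after qa_pass ✓
(compaction, rehearsal): compaction after rehearsal ✓
(compaction, sync_call): compaction after sync_call ✓
(ingest, sync_call): ingest after sync_call ✓
(load_test, build): load_test after build ✓
(load_test, compaction): load_test after compaction ✓
(load_test, ingest): load_test after ingest ✓
(load_test, lunch): load_test after lunch ✓
(load_test, onboarding): load_test after onboarding ✓
(load_test, planning): load_test after planning ✓
(load_test, qa_pass): load_test after qa_pass ✓
(load_test, rehearsal): load_test after rehearsal ✓
(load_test, soundcheck): load_test after soundcheck ✓
(load_test, sync_call): load_test after sync_call ✓
(lunch, sync_call): lunch after sync_call ✓
(onboarding, build): onboarding after build ✓
(onboarding, ingest): onboarding after ingest ✓
(onboarding, rehearsal): onboarding after rehearsal ✓
(onboarding, sync_call): onboarding after sync_call ✓
(planning, build): planning after build ✓
(planning, sync_call): planning after sync_call ✓
(soundcheck, build): soundcheck after build ✓
... plus 3 further pairs not listed.
Count: 27.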